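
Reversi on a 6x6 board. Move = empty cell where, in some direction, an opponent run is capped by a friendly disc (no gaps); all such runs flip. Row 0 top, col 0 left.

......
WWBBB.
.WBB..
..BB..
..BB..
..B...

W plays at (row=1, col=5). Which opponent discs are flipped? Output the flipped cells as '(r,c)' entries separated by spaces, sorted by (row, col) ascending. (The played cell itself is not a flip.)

Answer: (1,2) (1,3) (1,4)

Derivation:
Dir NW: first cell '.' (not opp) -> no flip
Dir N: first cell '.' (not opp) -> no flip
Dir NE: edge -> no flip
Dir W: opp run (1,4) (1,3) (1,2) capped by W -> flip
Dir E: edge -> no flip
Dir SW: first cell '.' (not opp) -> no flip
Dir S: first cell '.' (not opp) -> no flip
Dir SE: edge -> no flip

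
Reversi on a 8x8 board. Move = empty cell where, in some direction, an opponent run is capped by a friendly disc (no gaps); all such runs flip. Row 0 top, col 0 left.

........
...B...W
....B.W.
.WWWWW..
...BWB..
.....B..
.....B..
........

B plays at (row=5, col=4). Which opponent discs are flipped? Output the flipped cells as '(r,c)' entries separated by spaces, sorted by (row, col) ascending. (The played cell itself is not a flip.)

Answer: (3,4) (4,4)

Derivation:
Dir NW: first cell 'B' (not opp) -> no flip
Dir N: opp run (4,4) (3,4) capped by B -> flip
Dir NE: first cell 'B' (not opp) -> no flip
Dir W: first cell '.' (not opp) -> no flip
Dir E: first cell 'B' (not opp) -> no flip
Dir SW: first cell '.' (not opp) -> no flip
Dir S: first cell '.' (not opp) -> no flip
Dir SE: first cell 'B' (not opp) -> no flip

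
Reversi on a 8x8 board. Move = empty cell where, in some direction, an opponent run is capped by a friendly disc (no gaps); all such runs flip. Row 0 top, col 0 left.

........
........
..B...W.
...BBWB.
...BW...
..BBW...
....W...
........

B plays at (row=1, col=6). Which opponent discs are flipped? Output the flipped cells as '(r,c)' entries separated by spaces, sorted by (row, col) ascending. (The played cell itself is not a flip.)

Dir NW: first cell '.' (not opp) -> no flip
Dir N: first cell '.' (not opp) -> no flip
Dir NE: first cell '.' (not opp) -> no flip
Dir W: first cell '.' (not opp) -> no flip
Dir E: first cell '.' (not opp) -> no flip
Dir SW: first cell '.' (not opp) -> no flip
Dir S: opp run (2,6) capped by B -> flip
Dir SE: first cell '.' (not opp) -> no flip

Answer: (2,6)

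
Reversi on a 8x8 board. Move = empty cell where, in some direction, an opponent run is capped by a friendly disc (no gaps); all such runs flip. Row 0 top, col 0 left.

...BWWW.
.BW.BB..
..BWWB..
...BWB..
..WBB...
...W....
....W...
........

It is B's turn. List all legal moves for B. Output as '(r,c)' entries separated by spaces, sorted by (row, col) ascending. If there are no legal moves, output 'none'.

(0,1): no bracket -> illegal
(0,2): flips 1 -> legal
(0,7): flips 3 -> legal
(1,3): flips 3 -> legal
(1,6): no bracket -> illegal
(1,7): no bracket -> illegal
(2,1): flips 1 -> legal
(3,1): no bracket -> illegal
(3,2): flips 1 -> legal
(4,1): flips 1 -> legal
(4,5): no bracket -> illegal
(5,1): flips 1 -> legal
(5,2): no bracket -> illegal
(5,4): no bracket -> illegal
(5,5): no bracket -> illegal
(6,2): flips 1 -> legal
(6,3): flips 1 -> legal
(6,5): no bracket -> illegal
(7,3): no bracket -> illegal
(7,4): no bracket -> illegal
(7,5): no bracket -> illegal

Answer: (0,2) (0,7) (1,3) (2,1) (3,2) (4,1) (5,1) (6,2) (6,3)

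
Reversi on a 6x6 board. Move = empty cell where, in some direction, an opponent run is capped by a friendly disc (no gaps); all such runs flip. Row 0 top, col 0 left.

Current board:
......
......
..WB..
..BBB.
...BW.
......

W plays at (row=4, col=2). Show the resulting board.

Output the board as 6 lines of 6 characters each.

Answer: ......
......
..WB..
..WBB.
..WWW.
......

Derivation:
Place W at (4,2); scan 8 dirs for brackets.
Dir NW: first cell '.' (not opp) -> no flip
Dir N: opp run (3,2) capped by W -> flip
Dir NE: opp run (3,3), next='.' -> no flip
Dir W: first cell '.' (not opp) -> no flip
Dir E: opp run (4,3) capped by W -> flip
Dir SW: first cell '.' (not opp) -> no flip
Dir S: first cell '.' (not opp) -> no flip
Dir SE: first cell '.' (not opp) -> no flip
All flips: (3,2) (4,3)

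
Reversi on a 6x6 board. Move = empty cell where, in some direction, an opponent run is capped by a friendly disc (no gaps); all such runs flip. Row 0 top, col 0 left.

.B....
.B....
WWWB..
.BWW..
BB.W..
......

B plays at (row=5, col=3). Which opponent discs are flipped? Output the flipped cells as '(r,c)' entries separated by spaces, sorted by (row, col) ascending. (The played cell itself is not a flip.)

Dir NW: first cell '.' (not opp) -> no flip
Dir N: opp run (4,3) (3,3) capped by B -> flip
Dir NE: first cell '.' (not opp) -> no flip
Dir W: first cell '.' (not opp) -> no flip
Dir E: first cell '.' (not opp) -> no flip
Dir SW: edge -> no flip
Dir S: edge -> no flip
Dir SE: edge -> no flip

Answer: (3,3) (4,3)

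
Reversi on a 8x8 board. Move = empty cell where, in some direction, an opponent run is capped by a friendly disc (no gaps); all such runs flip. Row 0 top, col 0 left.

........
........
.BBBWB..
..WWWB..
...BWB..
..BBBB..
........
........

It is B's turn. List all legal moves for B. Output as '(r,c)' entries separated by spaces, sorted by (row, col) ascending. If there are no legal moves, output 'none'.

Answer: (1,3) (1,4) (3,1) (4,1) (4,2)

Derivation:
(1,3): flips 1 -> legal
(1,4): flips 3 -> legal
(1,5): no bracket -> illegal
(3,1): flips 3 -> legal
(4,1): flips 1 -> legal
(4,2): flips 1 -> legal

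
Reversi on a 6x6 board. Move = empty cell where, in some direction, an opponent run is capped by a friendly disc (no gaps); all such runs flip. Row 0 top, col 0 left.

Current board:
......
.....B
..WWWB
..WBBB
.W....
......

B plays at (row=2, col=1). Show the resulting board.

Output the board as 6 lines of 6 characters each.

Place B at (2,1); scan 8 dirs for brackets.
Dir NW: first cell '.' (not opp) -> no flip
Dir N: first cell '.' (not opp) -> no flip
Dir NE: first cell '.' (not opp) -> no flip
Dir W: first cell '.' (not opp) -> no flip
Dir E: opp run (2,2) (2,3) (2,4) capped by B -> flip
Dir SW: first cell '.' (not opp) -> no flip
Dir S: first cell '.' (not opp) -> no flip
Dir SE: opp run (3,2), next='.' -> no flip
All flips: (2,2) (2,3) (2,4)

Answer: ......
.....B
.BBBBB
..WBBB
.W....
......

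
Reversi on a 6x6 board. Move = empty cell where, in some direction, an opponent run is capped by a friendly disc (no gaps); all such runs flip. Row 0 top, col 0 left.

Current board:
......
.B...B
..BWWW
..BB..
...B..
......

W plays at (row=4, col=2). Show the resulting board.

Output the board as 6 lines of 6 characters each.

Place W at (4,2); scan 8 dirs for brackets.
Dir NW: first cell '.' (not opp) -> no flip
Dir N: opp run (3,2) (2,2), next='.' -> no flip
Dir NE: opp run (3,3) capped by W -> flip
Dir W: first cell '.' (not opp) -> no flip
Dir E: opp run (4,3), next='.' -> no flip
Dir SW: first cell '.' (not opp) -> no flip
Dir S: first cell '.' (not opp) -> no flip
Dir SE: first cell '.' (not opp) -> no flip
All flips: (3,3)

Answer: ......
.B...B
..BWWW
..BW..
..WB..
......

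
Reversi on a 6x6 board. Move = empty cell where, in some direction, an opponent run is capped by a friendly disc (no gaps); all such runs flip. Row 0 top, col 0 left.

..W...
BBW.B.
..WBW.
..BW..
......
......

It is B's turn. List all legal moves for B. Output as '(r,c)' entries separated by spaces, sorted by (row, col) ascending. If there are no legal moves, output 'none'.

Answer: (0,1) (1,3) (2,1) (2,5) (3,4) (4,3) (4,4)

Derivation:
(0,1): flips 1 -> legal
(0,3): no bracket -> illegal
(1,3): flips 1 -> legal
(1,5): no bracket -> illegal
(2,1): flips 1 -> legal
(2,5): flips 1 -> legal
(3,1): no bracket -> illegal
(3,4): flips 2 -> legal
(3,5): no bracket -> illegal
(4,2): no bracket -> illegal
(4,3): flips 1 -> legal
(4,4): flips 2 -> legal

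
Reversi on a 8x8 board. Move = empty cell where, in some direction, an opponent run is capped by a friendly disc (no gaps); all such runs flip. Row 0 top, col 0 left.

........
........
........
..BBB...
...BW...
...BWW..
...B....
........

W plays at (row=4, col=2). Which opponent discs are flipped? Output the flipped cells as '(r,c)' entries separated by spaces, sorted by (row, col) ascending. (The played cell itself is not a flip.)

Answer: (4,3)

Derivation:
Dir NW: first cell '.' (not opp) -> no flip
Dir N: opp run (3,2), next='.' -> no flip
Dir NE: opp run (3,3), next='.' -> no flip
Dir W: first cell '.' (not opp) -> no flip
Dir E: opp run (4,3) capped by W -> flip
Dir SW: first cell '.' (not opp) -> no flip
Dir S: first cell '.' (not opp) -> no flip
Dir SE: opp run (5,3), next='.' -> no flip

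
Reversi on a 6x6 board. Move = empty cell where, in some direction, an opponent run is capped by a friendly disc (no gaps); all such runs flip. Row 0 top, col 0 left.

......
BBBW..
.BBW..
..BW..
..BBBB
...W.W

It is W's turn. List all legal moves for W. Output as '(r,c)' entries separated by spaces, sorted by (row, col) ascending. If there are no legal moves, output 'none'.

Answer: (0,0) (0,1) (2,0) (3,1) (3,5) (4,1) (5,1)

Derivation:
(0,0): flips 2 -> legal
(0,1): flips 1 -> legal
(0,2): no bracket -> illegal
(0,3): no bracket -> illegal
(2,0): flips 2 -> legal
(3,0): no bracket -> illegal
(3,1): flips 3 -> legal
(3,4): no bracket -> illegal
(3,5): flips 2 -> legal
(4,1): flips 1 -> legal
(5,1): flips 1 -> legal
(5,2): no bracket -> illegal
(5,4): no bracket -> illegal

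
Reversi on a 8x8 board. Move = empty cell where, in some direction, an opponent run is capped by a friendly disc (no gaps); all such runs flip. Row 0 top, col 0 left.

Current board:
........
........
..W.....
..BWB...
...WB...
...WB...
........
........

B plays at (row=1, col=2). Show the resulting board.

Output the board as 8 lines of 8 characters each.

Place B at (1,2); scan 8 dirs for brackets.
Dir NW: first cell '.' (not opp) -> no flip
Dir N: first cell '.' (not opp) -> no flip
Dir NE: first cell '.' (not opp) -> no flip
Dir W: first cell '.' (not opp) -> no flip
Dir E: first cell '.' (not opp) -> no flip
Dir SW: first cell '.' (not opp) -> no flip
Dir S: opp run (2,2) capped by B -> flip
Dir SE: first cell '.' (not opp) -> no flip
All flips: (2,2)

Answer: ........
..B.....
..B.....
..BWB...
...WB...
...WB...
........
........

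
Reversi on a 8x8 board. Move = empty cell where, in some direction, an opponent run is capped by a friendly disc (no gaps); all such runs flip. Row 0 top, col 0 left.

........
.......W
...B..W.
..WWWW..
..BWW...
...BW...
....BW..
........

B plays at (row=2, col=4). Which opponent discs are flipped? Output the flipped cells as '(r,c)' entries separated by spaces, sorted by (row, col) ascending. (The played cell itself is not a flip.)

Dir NW: first cell '.' (not opp) -> no flip
Dir N: first cell '.' (not opp) -> no flip
Dir NE: first cell '.' (not opp) -> no flip
Dir W: first cell 'B' (not opp) -> no flip
Dir E: first cell '.' (not opp) -> no flip
Dir SW: opp run (3,3) capped by B -> flip
Dir S: opp run (3,4) (4,4) (5,4) capped by B -> flip
Dir SE: opp run (3,5), next='.' -> no flip

Answer: (3,3) (3,4) (4,4) (5,4)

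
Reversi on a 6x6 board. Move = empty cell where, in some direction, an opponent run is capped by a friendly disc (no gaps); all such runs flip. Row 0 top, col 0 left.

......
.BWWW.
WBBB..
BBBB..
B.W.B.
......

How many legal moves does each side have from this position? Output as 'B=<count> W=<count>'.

Answer: B=10 W=7

Derivation:
-- B to move --
(0,1): flips 1 -> legal
(0,2): flips 1 -> legal
(0,3): flips 2 -> legal
(0,4): flips 1 -> legal
(0,5): flips 1 -> legal
(1,0): flips 1 -> legal
(1,5): flips 3 -> legal
(2,4): no bracket -> illegal
(2,5): no bracket -> illegal
(4,1): no bracket -> illegal
(4,3): no bracket -> illegal
(5,1): flips 1 -> legal
(5,2): flips 1 -> legal
(5,3): flips 1 -> legal
B mobility = 10
-- W to move --
(0,0): no bracket -> illegal
(0,1): no bracket -> illegal
(0,2): flips 1 -> legal
(1,0): flips 1 -> legal
(2,4): flips 4 -> legal
(3,4): flips 1 -> legal
(3,5): no bracket -> illegal
(4,1): flips 2 -> legal
(4,3): flips 2 -> legal
(4,5): no bracket -> illegal
(5,0): flips 2 -> legal
(5,1): no bracket -> illegal
(5,3): no bracket -> illegal
(5,4): no bracket -> illegal
(5,5): no bracket -> illegal
W mobility = 7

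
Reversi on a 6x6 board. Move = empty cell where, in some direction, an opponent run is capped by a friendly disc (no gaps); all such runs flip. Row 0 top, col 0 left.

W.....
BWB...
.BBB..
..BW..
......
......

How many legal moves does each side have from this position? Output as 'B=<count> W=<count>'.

Answer: B=4 W=3

Derivation:
-- B to move --
(0,1): flips 1 -> legal
(0,2): no bracket -> illegal
(2,0): no bracket -> illegal
(2,4): no bracket -> illegal
(3,4): flips 1 -> legal
(4,2): no bracket -> illegal
(4,3): flips 1 -> legal
(4,4): flips 1 -> legal
B mobility = 4
-- W to move --
(0,1): no bracket -> illegal
(0,2): no bracket -> illegal
(0,3): no bracket -> illegal
(1,3): flips 2 -> legal
(1,4): no bracket -> illegal
(2,0): flips 1 -> legal
(2,4): no bracket -> illegal
(3,0): no bracket -> illegal
(3,1): flips 2 -> legal
(3,4): no bracket -> illegal
(4,1): no bracket -> illegal
(4,2): no bracket -> illegal
(4,3): no bracket -> illegal
W mobility = 3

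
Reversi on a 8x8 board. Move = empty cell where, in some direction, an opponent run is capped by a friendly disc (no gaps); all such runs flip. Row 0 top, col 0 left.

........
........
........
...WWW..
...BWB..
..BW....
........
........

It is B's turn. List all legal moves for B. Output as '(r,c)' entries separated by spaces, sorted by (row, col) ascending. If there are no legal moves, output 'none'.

(2,2): no bracket -> illegal
(2,3): flips 2 -> legal
(2,4): no bracket -> illegal
(2,5): flips 2 -> legal
(2,6): no bracket -> illegal
(3,2): no bracket -> illegal
(3,6): no bracket -> illegal
(4,2): no bracket -> illegal
(4,6): no bracket -> illegal
(5,4): flips 1 -> legal
(5,5): no bracket -> illegal
(6,2): no bracket -> illegal
(6,3): flips 1 -> legal
(6,4): no bracket -> illegal

Answer: (2,3) (2,5) (5,4) (6,3)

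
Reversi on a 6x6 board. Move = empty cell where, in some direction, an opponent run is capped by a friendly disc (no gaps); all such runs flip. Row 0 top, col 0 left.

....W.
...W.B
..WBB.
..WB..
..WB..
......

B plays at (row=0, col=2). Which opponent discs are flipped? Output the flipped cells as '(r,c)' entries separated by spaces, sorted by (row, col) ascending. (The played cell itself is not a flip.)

Answer: (1,3)

Derivation:
Dir NW: edge -> no flip
Dir N: edge -> no flip
Dir NE: edge -> no flip
Dir W: first cell '.' (not opp) -> no flip
Dir E: first cell '.' (not opp) -> no flip
Dir SW: first cell '.' (not opp) -> no flip
Dir S: first cell '.' (not opp) -> no flip
Dir SE: opp run (1,3) capped by B -> flip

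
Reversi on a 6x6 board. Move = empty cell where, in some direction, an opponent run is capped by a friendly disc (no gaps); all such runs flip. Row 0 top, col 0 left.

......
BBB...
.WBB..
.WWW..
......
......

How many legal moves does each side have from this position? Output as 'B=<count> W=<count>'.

Answer: B=7 W=7

Derivation:
-- B to move --
(2,0): flips 1 -> legal
(2,4): no bracket -> illegal
(3,0): flips 1 -> legal
(3,4): no bracket -> illegal
(4,0): flips 1 -> legal
(4,1): flips 3 -> legal
(4,2): flips 1 -> legal
(4,3): flips 3 -> legal
(4,4): flips 1 -> legal
B mobility = 7
-- W to move --
(0,0): flips 2 -> legal
(0,1): flips 1 -> legal
(0,2): flips 2 -> legal
(0,3): flips 1 -> legal
(1,3): flips 2 -> legal
(1,4): flips 1 -> legal
(2,0): no bracket -> illegal
(2,4): flips 2 -> legal
(3,4): no bracket -> illegal
W mobility = 7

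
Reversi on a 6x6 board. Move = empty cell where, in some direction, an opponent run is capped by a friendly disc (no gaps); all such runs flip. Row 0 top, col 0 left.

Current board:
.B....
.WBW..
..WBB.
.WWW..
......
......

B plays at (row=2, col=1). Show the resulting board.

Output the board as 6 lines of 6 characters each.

Answer: .B....
.BBW..
.BBBB.
.WWW..
......
......

Derivation:
Place B at (2,1); scan 8 dirs for brackets.
Dir NW: first cell '.' (not opp) -> no flip
Dir N: opp run (1,1) capped by B -> flip
Dir NE: first cell 'B' (not opp) -> no flip
Dir W: first cell '.' (not opp) -> no flip
Dir E: opp run (2,2) capped by B -> flip
Dir SW: first cell '.' (not opp) -> no flip
Dir S: opp run (3,1), next='.' -> no flip
Dir SE: opp run (3,2), next='.' -> no flip
All flips: (1,1) (2,2)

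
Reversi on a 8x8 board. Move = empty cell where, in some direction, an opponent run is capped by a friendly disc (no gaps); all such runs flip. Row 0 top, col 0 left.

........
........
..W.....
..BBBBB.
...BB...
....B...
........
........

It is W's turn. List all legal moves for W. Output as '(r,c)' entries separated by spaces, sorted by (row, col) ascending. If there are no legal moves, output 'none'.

Answer: (4,2) (5,5)

Derivation:
(2,1): no bracket -> illegal
(2,3): no bracket -> illegal
(2,4): no bracket -> illegal
(2,5): no bracket -> illegal
(2,6): no bracket -> illegal
(2,7): no bracket -> illegal
(3,1): no bracket -> illegal
(3,7): no bracket -> illegal
(4,1): no bracket -> illegal
(4,2): flips 1 -> legal
(4,5): no bracket -> illegal
(4,6): no bracket -> illegal
(4,7): no bracket -> illegal
(5,2): no bracket -> illegal
(5,3): no bracket -> illegal
(5,5): flips 2 -> legal
(6,3): no bracket -> illegal
(6,4): no bracket -> illegal
(6,5): no bracket -> illegal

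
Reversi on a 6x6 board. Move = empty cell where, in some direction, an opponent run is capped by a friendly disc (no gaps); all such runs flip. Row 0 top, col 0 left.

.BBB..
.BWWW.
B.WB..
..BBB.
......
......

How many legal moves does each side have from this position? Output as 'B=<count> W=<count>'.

-- B to move --
(0,4): no bracket -> illegal
(0,5): flips 1 -> legal
(1,5): flips 3 -> legal
(2,1): flips 2 -> legal
(2,4): flips 1 -> legal
(2,5): flips 1 -> legal
(3,1): no bracket -> illegal
B mobility = 5
-- W to move --
(0,0): flips 1 -> legal
(0,4): no bracket -> illegal
(1,0): flips 1 -> legal
(2,1): no bracket -> illegal
(2,4): flips 1 -> legal
(2,5): no bracket -> illegal
(3,0): no bracket -> illegal
(3,1): no bracket -> illegal
(3,5): no bracket -> illegal
(4,1): flips 2 -> legal
(4,2): flips 1 -> legal
(4,3): flips 2 -> legal
(4,4): flips 1 -> legal
(4,5): flips 2 -> legal
W mobility = 8

Answer: B=5 W=8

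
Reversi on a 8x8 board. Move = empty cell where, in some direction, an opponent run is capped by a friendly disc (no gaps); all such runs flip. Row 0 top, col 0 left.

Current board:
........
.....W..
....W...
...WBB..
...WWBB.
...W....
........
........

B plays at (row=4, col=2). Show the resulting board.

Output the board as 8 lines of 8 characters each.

Answer: ........
.....W..
....W...
...WBB..
..BBBBB.
...W....
........
........

Derivation:
Place B at (4,2); scan 8 dirs for brackets.
Dir NW: first cell '.' (not opp) -> no flip
Dir N: first cell '.' (not opp) -> no flip
Dir NE: opp run (3,3) (2,4) (1,5), next='.' -> no flip
Dir W: first cell '.' (not opp) -> no flip
Dir E: opp run (4,3) (4,4) capped by B -> flip
Dir SW: first cell '.' (not opp) -> no flip
Dir S: first cell '.' (not opp) -> no flip
Dir SE: opp run (5,3), next='.' -> no flip
All flips: (4,3) (4,4)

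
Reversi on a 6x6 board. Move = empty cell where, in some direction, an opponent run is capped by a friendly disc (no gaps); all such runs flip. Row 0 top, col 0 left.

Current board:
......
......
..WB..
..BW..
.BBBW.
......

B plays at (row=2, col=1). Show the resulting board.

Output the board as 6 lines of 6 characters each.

Place B at (2,1); scan 8 dirs for brackets.
Dir NW: first cell '.' (not opp) -> no flip
Dir N: first cell '.' (not opp) -> no flip
Dir NE: first cell '.' (not opp) -> no flip
Dir W: first cell '.' (not opp) -> no flip
Dir E: opp run (2,2) capped by B -> flip
Dir SW: first cell '.' (not opp) -> no flip
Dir S: first cell '.' (not opp) -> no flip
Dir SE: first cell 'B' (not opp) -> no flip
All flips: (2,2)

Answer: ......
......
.BBB..
..BW..
.BBBW.
......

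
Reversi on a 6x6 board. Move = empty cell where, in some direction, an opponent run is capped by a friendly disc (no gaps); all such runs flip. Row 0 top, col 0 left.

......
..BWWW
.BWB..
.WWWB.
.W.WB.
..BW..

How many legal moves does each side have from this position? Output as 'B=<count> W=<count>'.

Answer: B=8 W=10

Derivation:
-- B to move --
(0,2): no bracket -> illegal
(0,3): flips 1 -> legal
(0,4): no bracket -> illegal
(0,5): flips 1 -> legal
(1,1): flips 2 -> legal
(2,0): no bracket -> illegal
(2,4): no bracket -> illegal
(2,5): no bracket -> illegal
(3,0): flips 4 -> legal
(4,0): no bracket -> illegal
(4,2): flips 3 -> legal
(5,0): flips 2 -> legal
(5,1): flips 2 -> legal
(5,4): flips 3 -> legal
B mobility = 8
-- W to move --
(0,1): no bracket -> illegal
(0,2): flips 1 -> legal
(0,3): no bracket -> illegal
(1,0): flips 1 -> legal
(1,1): flips 2 -> legal
(2,0): flips 1 -> legal
(2,4): flips 1 -> legal
(2,5): flips 1 -> legal
(3,0): no bracket -> illegal
(3,5): flips 2 -> legal
(4,2): no bracket -> illegal
(4,5): flips 1 -> legal
(5,1): flips 1 -> legal
(5,4): no bracket -> illegal
(5,5): flips 1 -> legal
W mobility = 10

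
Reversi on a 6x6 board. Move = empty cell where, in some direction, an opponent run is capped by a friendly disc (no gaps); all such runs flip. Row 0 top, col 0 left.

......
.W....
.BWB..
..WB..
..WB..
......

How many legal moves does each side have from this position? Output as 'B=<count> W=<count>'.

-- B to move --
(0,0): flips 2 -> legal
(0,1): flips 1 -> legal
(0,2): no bracket -> illegal
(1,0): no bracket -> illegal
(1,2): no bracket -> illegal
(1,3): no bracket -> illegal
(2,0): no bracket -> illegal
(3,1): flips 1 -> legal
(4,1): flips 2 -> legal
(5,1): flips 1 -> legal
(5,2): no bracket -> illegal
(5,3): no bracket -> illegal
B mobility = 5
-- W to move --
(1,0): flips 1 -> legal
(1,2): no bracket -> illegal
(1,3): no bracket -> illegal
(1,4): flips 1 -> legal
(2,0): flips 1 -> legal
(2,4): flips 2 -> legal
(3,0): no bracket -> illegal
(3,1): flips 1 -> legal
(3,4): flips 1 -> legal
(4,4): flips 2 -> legal
(5,2): no bracket -> illegal
(5,3): no bracket -> illegal
(5,4): flips 1 -> legal
W mobility = 8

Answer: B=5 W=8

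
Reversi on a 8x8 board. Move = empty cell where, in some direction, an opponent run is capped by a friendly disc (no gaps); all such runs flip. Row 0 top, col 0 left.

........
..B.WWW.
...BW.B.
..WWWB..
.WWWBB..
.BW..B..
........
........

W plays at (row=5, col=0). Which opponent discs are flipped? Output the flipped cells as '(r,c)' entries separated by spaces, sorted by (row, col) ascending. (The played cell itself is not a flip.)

Answer: (5,1)

Derivation:
Dir NW: edge -> no flip
Dir N: first cell '.' (not opp) -> no flip
Dir NE: first cell 'W' (not opp) -> no flip
Dir W: edge -> no flip
Dir E: opp run (5,1) capped by W -> flip
Dir SW: edge -> no flip
Dir S: first cell '.' (not opp) -> no flip
Dir SE: first cell '.' (not opp) -> no flip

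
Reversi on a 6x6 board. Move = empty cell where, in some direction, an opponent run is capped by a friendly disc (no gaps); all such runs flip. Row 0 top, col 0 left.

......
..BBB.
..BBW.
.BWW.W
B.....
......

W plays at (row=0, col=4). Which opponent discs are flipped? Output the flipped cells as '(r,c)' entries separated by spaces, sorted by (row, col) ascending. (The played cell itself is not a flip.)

Answer: (1,4)

Derivation:
Dir NW: edge -> no flip
Dir N: edge -> no flip
Dir NE: edge -> no flip
Dir W: first cell '.' (not opp) -> no flip
Dir E: first cell '.' (not opp) -> no flip
Dir SW: opp run (1,3) (2,2) (3,1) (4,0), next=edge -> no flip
Dir S: opp run (1,4) capped by W -> flip
Dir SE: first cell '.' (not opp) -> no flip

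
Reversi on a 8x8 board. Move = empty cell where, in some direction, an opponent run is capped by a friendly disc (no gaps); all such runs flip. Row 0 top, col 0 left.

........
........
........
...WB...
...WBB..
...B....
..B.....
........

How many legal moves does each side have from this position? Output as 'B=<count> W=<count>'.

Answer: B=5 W=5

Derivation:
-- B to move --
(2,2): flips 1 -> legal
(2,3): flips 2 -> legal
(2,4): no bracket -> illegal
(3,2): flips 1 -> legal
(4,2): flips 1 -> legal
(5,2): flips 1 -> legal
(5,4): no bracket -> illegal
B mobility = 5
-- W to move --
(2,3): no bracket -> illegal
(2,4): no bracket -> illegal
(2,5): flips 1 -> legal
(3,5): flips 1 -> legal
(3,6): no bracket -> illegal
(4,2): no bracket -> illegal
(4,6): flips 2 -> legal
(5,1): no bracket -> illegal
(5,2): no bracket -> illegal
(5,4): no bracket -> illegal
(5,5): flips 1 -> legal
(5,6): no bracket -> illegal
(6,1): no bracket -> illegal
(6,3): flips 1 -> legal
(6,4): no bracket -> illegal
(7,1): no bracket -> illegal
(7,2): no bracket -> illegal
(7,3): no bracket -> illegal
W mobility = 5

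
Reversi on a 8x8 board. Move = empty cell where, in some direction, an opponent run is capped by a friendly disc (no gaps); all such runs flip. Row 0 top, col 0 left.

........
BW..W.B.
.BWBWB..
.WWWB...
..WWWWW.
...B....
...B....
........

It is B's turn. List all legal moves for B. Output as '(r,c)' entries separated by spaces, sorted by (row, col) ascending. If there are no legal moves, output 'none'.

Answer: (0,1) (0,3) (0,4) (0,5) (1,2) (2,0) (3,0) (3,5) (4,1) (5,2) (5,4) (5,6)

Derivation:
(0,0): no bracket -> illegal
(0,1): flips 1 -> legal
(0,2): no bracket -> illegal
(0,3): flips 1 -> legal
(0,4): flips 2 -> legal
(0,5): flips 1 -> legal
(1,2): flips 1 -> legal
(1,3): no bracket -> illegal
(1,5): no bracket -> illegal
(2,0): flips 2 -> legal
(3,0): flips 3 -> legal
(3,5): flips 1 -> legal
(3,6): no bracket -> illegal
(3,7): no bracket -> illegal
(4,0): no bracket -> illegal
(4,1): flips 2 -> legal
(4,7): no bracket -> illegal
(5,1): no bracket -> illegal
(5,2): flips 1 -> legal
(5,4): flips 3 -> legal
(5,5): no bracket -> illegal
(5,6): flips 1 -> legal
(5,7): no bracket -> illegal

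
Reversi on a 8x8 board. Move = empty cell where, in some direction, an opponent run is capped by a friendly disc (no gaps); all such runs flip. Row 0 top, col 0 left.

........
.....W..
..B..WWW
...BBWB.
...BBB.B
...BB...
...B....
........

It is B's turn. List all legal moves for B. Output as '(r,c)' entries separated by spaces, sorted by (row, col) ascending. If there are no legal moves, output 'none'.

(0,4): no bracket -> illegal
(0,5): flips 3 -> legal
(0,6): no bracket -> illegal
(1,4): flips 1 -> legal
(1,6): flips 2 -> legal
(1,7): flips 2 -> legal
(2,4): no bracket -> illegal
(3,7): no bracket -> illegal
(4,6): no bracket -> illegal

Answer: (0,5) (1,4) (1,6) (1,7)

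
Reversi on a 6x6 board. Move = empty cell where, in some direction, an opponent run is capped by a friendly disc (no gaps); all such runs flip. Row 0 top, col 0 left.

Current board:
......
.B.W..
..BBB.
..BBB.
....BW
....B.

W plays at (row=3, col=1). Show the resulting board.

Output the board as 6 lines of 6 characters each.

Answer: ......
.B.W..
..WBB.
.WBBB.
....BW
....B.

Derivation:
Place W at (3,1); scan 8 dirs for brackets.
Dir NW: first cell '.' (not opp) -> no flip
Dir N: first cell '.' (not opp) -> no flip
Dir NE: opp run (2,2) capped by W -> flip
Dir W: first cell '.' (not opp) -> no flip
Dir E: opp run (3,2) (3,3) (3,4), next='.' -> no flip
Dir SW: first cell '.' (not opp) -> no flip
Dir S: first cell '.' (not opp) -> no flip
Dir SE: first cell '.' (not opp) -> no flip
All flips: (2,2)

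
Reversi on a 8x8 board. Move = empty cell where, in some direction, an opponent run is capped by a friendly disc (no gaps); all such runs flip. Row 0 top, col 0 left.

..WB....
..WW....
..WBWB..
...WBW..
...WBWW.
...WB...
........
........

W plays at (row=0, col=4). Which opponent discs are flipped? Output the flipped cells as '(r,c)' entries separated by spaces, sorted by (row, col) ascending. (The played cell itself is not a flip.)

Dir NW: edge -> no flip
Dir N: edge -> no flip
Dir NE: edge -> no flip
Dir W: opp run (0,3) capped by W -> flip
Dir E: first cell '.' (not opp) -> no flip
Dir SW: first cell 'W' (not opp) -> no flip
Dir S: first cell '.' (not opp) -> no flip
Dir SE: first cell '.' (not opp) -> no flip

Answer: (0,3)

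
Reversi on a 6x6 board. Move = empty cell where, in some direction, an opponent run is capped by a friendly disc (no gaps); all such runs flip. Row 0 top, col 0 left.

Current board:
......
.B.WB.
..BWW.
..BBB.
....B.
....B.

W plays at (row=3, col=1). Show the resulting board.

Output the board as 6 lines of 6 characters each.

Place W at (3,1); scan 8 dirs for brackets.
Dir NW: first cell '.' (not opp) -> no flip
Dir N: first cell '.' (not opp) -> no flip
Dir NE: opp run (2,2) capped by W -> flip
Dir W: first cell '.' (not opp) -> no flip
Dir E: opp run (3,2) (3,3) (3,4), next='.' -> no flip
Dir SW: first cell '.' (not opp) -> no flip
Dir S: first cell '.' (not opp) -> no flip
Dir SE: first cell '.' (not opp) -> no flip
All flips: (2,2)

Answer: ......
.B.WB.
..WWW.
.WBBB.
....B.
....B.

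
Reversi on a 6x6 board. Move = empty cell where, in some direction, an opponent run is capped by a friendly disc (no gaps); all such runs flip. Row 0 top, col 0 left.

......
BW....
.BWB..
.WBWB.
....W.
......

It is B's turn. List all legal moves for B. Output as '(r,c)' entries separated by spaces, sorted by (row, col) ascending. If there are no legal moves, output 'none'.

(0,0): no bracket -> illegal
(0,1): flips 1 -> legal
(0,2): no bracket -> illegal
(1,2): flips 2 -> legal
(1,3): no bracket -> illegal
(2,0): no bracket -> illegal
(2,4): no bracket -> illegal
(3,0): flips 1 -> legal
(3,5): no bracket -> illegal
(4,0): no bracket -> illegal
(4,1): flips 1 -> legal
(4,2): no bracket -> illegal
(4,3): flips 1 -> legal
(4,5): no bracket -> illegal
(5,3): no bracket -> illegal
(5,4): flips 1 -> legal
(5,5): no bracket -> illegal

Answer: (0,1) (1,2) (3,0) (4,1) (4,3) (5,4)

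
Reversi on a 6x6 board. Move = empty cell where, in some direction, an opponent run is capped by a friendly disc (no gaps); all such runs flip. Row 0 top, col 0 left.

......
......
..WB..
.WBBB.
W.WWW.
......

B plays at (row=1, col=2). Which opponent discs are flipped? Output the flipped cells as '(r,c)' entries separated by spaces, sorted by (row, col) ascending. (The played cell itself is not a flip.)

Dir NW: first cell '.' (not opp) -> no flip
Dir N: first cell '.' (not opp) -> no flip
Dir NE: first cell '.' (not opp) -> no flip
Dir W: first cell '.' (not opp) -> no flip
Dir E: first cell '.' (not opp) -> no flip
Dir SW: first cell '.' (not opp) -> no flip
Dir S: opp run (2,2) capped by B -> flip
Dir SE: first cell 'B' (not opp) -> no flip

Answer: (2,2)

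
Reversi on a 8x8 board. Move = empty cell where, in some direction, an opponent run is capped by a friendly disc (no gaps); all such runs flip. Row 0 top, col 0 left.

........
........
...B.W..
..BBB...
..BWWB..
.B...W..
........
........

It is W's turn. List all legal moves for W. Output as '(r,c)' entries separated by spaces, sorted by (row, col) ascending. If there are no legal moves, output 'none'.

Answer: (1,3) (2,1) (2,2) (2,4) (3,5) (4,1) (4,6)

Derivation:
(1,2): no bracket -> illegal
(1,3): flips 2 -> legal
(1,4): no bracket -> illegal
(2,1): flips 1 -> legal
(2,2): flips 1 -> legal
(2,4): flips 1 -> legal
(3,1): no bracket -> illegal
(3,5): flips 1 -> legal
(3,6): no bracket -> illegal
(4,0): no bracket -> illegal
(4,1): flips 1 -> legal
(4,6): flips 1 -> legal
(5,0): no bracket -> illegal
(5,2): no bracket -> illegal
(5,3): no bracket -> illegal
(5,4): no bracket -> illegal
(5,6): no bracket -> illegal
(6,0): no bracket -> illegal
(6,1): no bracket -> illegal
(6,2): no bracket -> illegal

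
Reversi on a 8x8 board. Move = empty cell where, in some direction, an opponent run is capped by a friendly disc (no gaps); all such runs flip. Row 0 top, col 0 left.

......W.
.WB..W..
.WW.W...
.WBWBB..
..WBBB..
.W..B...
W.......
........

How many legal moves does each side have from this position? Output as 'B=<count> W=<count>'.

Answer: B=8 W=9

Derivation:
-- B to move --
(0,0): flips 3 -> legal
(0,1): no bracket -> illegal
(0,2): no bracket -> illegal
(0,4): no bracket -> illegal
(0,5): no bracket -> illegal
(0,7): no bracket -> illegal
(1,0): flips 2 -> legal
(1,3): flips 1 -> legal
(1,4): flips 1 -> legal
(1,6): no bracket -> illegal
(1,7): no bracket -> illegal
(2,0): no bracket -> illegal
(2,3): flips 1 -> legal
(2,5): no bracket -> illegal
(2,6): no bracket -> illegal
(3,0): flips 2 -> legal
(4,0): no bracket -> illegal
(4,1): flips 1 -> legal
(5,0): no bracket -> illegal
(5,2): flips 1 -> legal
(5,3): no bracket -> illegal
(6,1): no bracket -> illegal
(6,2): no bracket -> illegal
(7,0): no bracket -> illegal
(7,1): no bracket -> illegal
B mobility = 8
-- W to move --
(0,1): no bracket -> illegal
(0,2): flips 1 -> legal
(0,3): flips 1 -> legal
(1,3): flips 1 -> legal
(2,3): no bracket -> illegal
(2,5): no bracket -> illegal
(2,6): no bracket -> illegal
(3,6): flips 2 -> legal
(4,1): no bracket -> illegal
(4,6): flips 4 -> legal
(5,2): no bracket -> illegal
(5,3): flips 1 -> legal
(5,5): flips 1 -> legal
(5,6): no bracket -> illegal
(6,3): no bracket -> illegal
(6,4): flips 3 -> legal
(6,5): flips 3 -> legal
W mobility = 9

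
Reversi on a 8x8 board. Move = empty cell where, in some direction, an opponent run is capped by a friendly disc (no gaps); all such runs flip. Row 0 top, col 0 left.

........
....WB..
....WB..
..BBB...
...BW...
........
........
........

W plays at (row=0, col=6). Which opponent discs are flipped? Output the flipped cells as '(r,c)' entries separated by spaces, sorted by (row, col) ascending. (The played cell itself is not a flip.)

Answer: (1,5)

Derivation:
Dir NW: edge -> no flip
Dir N: edge -> no flip
Dir NE: edge -> no flip
Dir W: first cell '.' (not opp) -> no flip
Dir E: first cell '.' (not opp) -> no flip
Dir SW: opp run (1,5) capped by W -> flip
Dir S: first cell '.' (not opp) -> no flip
Dir SE: first cell '.' (not opp) -> no flip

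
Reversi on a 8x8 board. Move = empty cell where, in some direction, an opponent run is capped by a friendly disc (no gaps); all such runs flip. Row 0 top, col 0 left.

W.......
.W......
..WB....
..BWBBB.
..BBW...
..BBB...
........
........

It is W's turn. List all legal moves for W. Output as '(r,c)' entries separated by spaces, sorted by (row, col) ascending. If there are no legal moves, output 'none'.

(1,2): no bracket -> illegal
(1,3): flips 1 -> legal
(1,4): no bracket -> illegal
(2,1): no bracket -> illegal
(2,4): flips 2 -> legal
(2,5): no bracket -> illegal
(2,6): flips 1 -> legal
(2,7): no bracket -> illegal
(3,1): flips 1 -> legal
(3,7): flips 3 -> legal
(4,1): flips 2 -> legal
(4,5): no bracket -> illegal
(4,6): no bracket -> illegal
(4,7): no bracket -> illegal
(5,1): flips 1 -> legal
(5,5): no bracket -> illegal
(6,1): no bracket -> illegal
(6,2): flips 4 -> legal
(6,3): flips 2 -> legal
(6,4): flips 1 -> legal
(6,5): no bracket -> illegal

Answer: (1,3) (2,4) (2,6) (3,1) (3,7) (4,1) (5,1) (6,2) (6,3) (6,4)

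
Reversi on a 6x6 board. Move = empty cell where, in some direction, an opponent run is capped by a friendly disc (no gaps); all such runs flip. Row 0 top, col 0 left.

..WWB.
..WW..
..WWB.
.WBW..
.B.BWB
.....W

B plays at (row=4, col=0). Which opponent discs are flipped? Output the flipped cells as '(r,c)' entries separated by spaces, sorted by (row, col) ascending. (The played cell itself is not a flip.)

Dir NW: edge -> no flip
Dir N: first cell '.' (not opp) -> no flip
Dir NE: opp run (3,1) (2,2) (1,3) capped by B -> flip
Dir W: edge -> no flip
Dir E: first cell 'B' (not opp) -> no flip
Dir SW: edge -> no flip
Dir S: first cell '.' (not opp) -> no flip
Dir SE: first cell '.' (not opp) -> no flip

Answer: (1,3) (2,2) (3,1)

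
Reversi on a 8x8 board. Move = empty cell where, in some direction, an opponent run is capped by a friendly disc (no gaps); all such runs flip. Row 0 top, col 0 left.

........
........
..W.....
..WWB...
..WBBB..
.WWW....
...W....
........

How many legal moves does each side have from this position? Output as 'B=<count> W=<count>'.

Answer: B=8 W=5

Derivation:
-- B to move --
(1,1): flips 2 -> legal
(1,2): no bracket -> illegal
(1,3): no bracket -> illegal
(2,1): flips 1 -> legal
(2,3): flips 1 -> legal
(2,4): no bracket -> illegal
(3,1): flips 2 -> legal
(4,0): no bracket -> illegal
(4,1): flips 1 -> legal
(5,0): no bracket -> illegal
(5,4): no bracket -> illegal
(6,0): no bracket -> illegal
(6,1): flips 1 -> legal
(6,2): flips 1 -> legal
(6,4): no bracket -> illegal
(7,2): no bracket -> illegal
(7,3): flips 2 -> legal
(7,4): no bracket -> illegal
B mobility = 8
-- W to move --
(2,3): no bracket -> illegal
(2,4): no bracket -> illegal
(2,5): flips 2 -> legal
(3,5): flips 2 -> legal
(3,6): no bracket -> illegal
(4,6): flips 3 -> legal
(5,4): flips 1 -> legal
(5,5): flips 1 -> legal
(5,6): no bracket -> illegal
W mobility = 5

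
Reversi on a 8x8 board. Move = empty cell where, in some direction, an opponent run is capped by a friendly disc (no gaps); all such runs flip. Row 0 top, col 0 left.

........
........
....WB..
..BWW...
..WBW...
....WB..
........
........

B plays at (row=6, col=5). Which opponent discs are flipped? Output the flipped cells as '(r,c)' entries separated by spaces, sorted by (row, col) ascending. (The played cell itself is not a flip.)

Answer: (5,4)

Derivation:
Dir NW: opp run (5,4) capped by B -> flip
Dir N: first cell 'B' (not opp) -> no flip
Dir NE: first cell '.' (not opp) -> no flip
Dir W: first cell '.' (not opp) -> no flip
Dir E: first cell '.' (not opp) -> no flip
Dir SW: first cell '.' (not opp) -> no flip
Dir S: first cell '.' (not opp) -> no flip
Dir SE: first cell '.' (not opp) -> no flip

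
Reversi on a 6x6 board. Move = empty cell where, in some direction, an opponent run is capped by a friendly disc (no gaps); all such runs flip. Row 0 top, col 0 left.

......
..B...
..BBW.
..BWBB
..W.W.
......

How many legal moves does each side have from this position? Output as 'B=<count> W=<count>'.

Answer: B=8 W=5

Derivation:
-- B to move --
(1,3): flips 1 -> legal
(1,4): flips 1 -> legal
(1,5): no bracket -> illegal
(2,5): flips 1 -> legal
(3,1): no bracket -> illegal
(4,1): no bracket -> illegal
(4,3): flips 1 -> legal
(4,5): no bracket -> illegal
(5,1): no bracket -> illegal
(5,2): flips 1 -> legal
(5,3): flips 1 -> legal
(5,4): flips 1 -> legal
(5,5): flips 2 -> legal
B mobility = 8
-- W to move --
(0,1): no bracket -> illegal
(0,2): flips 3 -> legal
(0,3): no bracket -> illegal
(1,1): flips 1 -> legal
(1,3): flips 1 -> legal
(1,4): no bracket -> illegal
(2,1): flips 2 -> legal
(2,5): no bracket -> illegal
(3,1): flips 1 -> legal
(4,1): no bracket -> illegal
(4,3): no bracket -> illegal
(4,5): no bracket -> illegal
W mobility = 5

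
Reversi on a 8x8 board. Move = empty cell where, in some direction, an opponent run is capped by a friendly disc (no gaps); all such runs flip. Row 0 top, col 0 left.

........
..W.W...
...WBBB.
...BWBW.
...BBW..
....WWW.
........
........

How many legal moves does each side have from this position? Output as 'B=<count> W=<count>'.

Answer: B=10 W=8

Derivation:
-- B to move --
(0,1): no bracket -> illegal
(0,2): no bracket -> illegal
(0,3): flips 1 -> legal
(0,4): flips 1 -> legal
(0,5): no bracket -> illegal
(1,1): no bracket -> illegal
(1,3): flips 1 -> legal
(1,5): no bracket -> illegal
(2,1): no bracket -> illegal
(2,2): flips 1 -> legal
(2,7): no bracket -> illegal
(3,2): no bracket -> illegal
(3,7): flips 1 -> legal
(4,6): flips 2 -> legal
(4,7): flips 1 -> legal
(5,3): no bracket -> illegal
(5,7): no bracket -> illegal
(6,3): no bracket -> illegal
(6,4): flips 1 -> legal
(6,5): flips 3 -> legal
(6,6): flips 1 -> legal
(6,7): no bracket -> illegal
B mobility = 10
-- W to move --
(1,3): no bracket -> illegal
(1,5): flips 2 -> legal
(1,6): flips 2 -> legal
(1,7): no bracket -> illegal
(2,2): flips 2 -> legal
(2,7): flips 3 -> legal
(3,2): flips 2 -> legal
(3,7): no bracket -> illegal
(4,2): flips 2 -> legal
(4,6): no bracket -> illegal
(5,2): flips 1 -> legal
(5,3): flips 2 -> legal
W mobility = 8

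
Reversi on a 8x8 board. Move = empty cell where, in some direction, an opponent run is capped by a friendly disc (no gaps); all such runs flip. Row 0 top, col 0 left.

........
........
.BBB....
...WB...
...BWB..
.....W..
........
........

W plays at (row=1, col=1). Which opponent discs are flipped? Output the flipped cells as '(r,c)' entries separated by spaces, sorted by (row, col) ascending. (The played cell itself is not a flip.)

Dir NW: first cell '.' (not opp) -> no flip
Dir N: first cell '.' (not opp) -> no flip
Dir NE: first cell '.' (not opp) -> no flip
Dir W: first cell '.' (not opp) -> no flip
Dir E: first cell '.' (not opp) -> no flip
Dir SW: first cell '.' (not opp) -> no flip
Dir S: opp run (2,1), next='.' -> no flip
Dir SE: opp run (2,2) capped by W -> flip

Answer: (2,2)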